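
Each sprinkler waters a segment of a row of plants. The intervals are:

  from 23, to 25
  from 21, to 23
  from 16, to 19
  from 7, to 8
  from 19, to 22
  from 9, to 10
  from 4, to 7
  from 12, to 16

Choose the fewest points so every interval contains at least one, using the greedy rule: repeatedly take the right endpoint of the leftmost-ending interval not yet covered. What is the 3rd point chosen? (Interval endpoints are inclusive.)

Sort by right endpoint; whenever an interval is uncovered, place a point at its right end.
Sorted: [4,7] [7,8] [9,10] [12,16] [16,19] [19,22] [21,23] [23,25]
{[4,7],[7,8]} hit by 7; {[9,10]} hit by 10; {[12,16],[16,19]} hit by 16; {[19,22],[21,23]} hit by 22; {[23,25]} hit by 25.
Points: 7, 10, 16, 22, 25 (5 total).

16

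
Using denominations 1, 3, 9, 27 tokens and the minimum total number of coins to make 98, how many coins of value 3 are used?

2

Use the largest denomination that fits, subtract, and repeat.
98 = 3×27 + 1×9 + 2×3 + 2×1
Count of 3: 2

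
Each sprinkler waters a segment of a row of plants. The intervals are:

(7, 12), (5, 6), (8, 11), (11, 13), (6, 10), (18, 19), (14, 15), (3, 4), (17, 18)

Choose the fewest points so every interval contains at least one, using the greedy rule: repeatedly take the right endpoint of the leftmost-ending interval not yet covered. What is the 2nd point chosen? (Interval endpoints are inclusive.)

By right end: [3,4]  [5,6]  [6,10]  [8,11]  [7,12]  [11,13]  [14,15]  [17,18]  [18,19]
[3,4] uncovered → point at 4; [5,6] uncovered → point at 6; [8,11] uncovered → point at 11; [14,15] uncovered → point at 15; [17,18] uncovered → point at 18.
Points: 4, 6, 11, 15, 18 (5 total).

6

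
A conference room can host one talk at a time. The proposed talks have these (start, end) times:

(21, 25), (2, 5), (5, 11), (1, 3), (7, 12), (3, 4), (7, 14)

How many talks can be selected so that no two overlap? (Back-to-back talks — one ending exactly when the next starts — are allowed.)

Order by finish time; keep every interval that doesn't clash with the previous kept one.
Sorted by end: (1,3)  (3,4)  (2,5)  (5,11)  (7,12)  (7,14)  (21,25)
take (1,3); take (3,4); take (5,11); skip (7,14); take (21,25).
Selected 4 talks.

4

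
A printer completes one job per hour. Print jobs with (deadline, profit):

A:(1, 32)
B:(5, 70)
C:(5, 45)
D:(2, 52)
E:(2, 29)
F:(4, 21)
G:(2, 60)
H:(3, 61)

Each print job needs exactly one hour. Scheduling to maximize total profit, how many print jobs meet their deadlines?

Take jobs in profit order; each goes to the latest open slot no later than its deadline.
By profit: B(d5,70), H(d3,61), G(d2,60), D(d2,52), C(d5,45), A(d1,32), E(d2,29), F(d4,21)
B→slot 5; H→slot 3; G→slot 2; D→slot 1; C→slot 4; A skipped; E skipped; F skipped.
5 of 8 scheduled.

5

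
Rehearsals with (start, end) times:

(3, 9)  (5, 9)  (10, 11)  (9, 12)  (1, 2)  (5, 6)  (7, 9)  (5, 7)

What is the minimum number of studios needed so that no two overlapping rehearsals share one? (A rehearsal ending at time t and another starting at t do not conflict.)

4

Count concurrent intervals with a sweep; the peak is the room count.
starts: [1, 3, 5, 5, 5, 7, 9, 10]
ends:   [2, 6, 7, 9, 9, 9, 11, 12]
s1→1 e2→0 s3→1 s5→2 s5→3 s5→4  — peak 4.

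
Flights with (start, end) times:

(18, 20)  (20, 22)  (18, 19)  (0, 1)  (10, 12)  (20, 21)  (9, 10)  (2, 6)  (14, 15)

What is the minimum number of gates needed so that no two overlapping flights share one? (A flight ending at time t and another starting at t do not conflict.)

2

The answer is the maximum number of intervals overlapping at any instant.
Events (time:±→running): 0:+→1 1:-→0 2:+→1 6:-→0 9:+→1 10:-→0 10:+→1 12:-→0 14:+→1 15:-→0 18:+→1 18:+→2 … peak 2.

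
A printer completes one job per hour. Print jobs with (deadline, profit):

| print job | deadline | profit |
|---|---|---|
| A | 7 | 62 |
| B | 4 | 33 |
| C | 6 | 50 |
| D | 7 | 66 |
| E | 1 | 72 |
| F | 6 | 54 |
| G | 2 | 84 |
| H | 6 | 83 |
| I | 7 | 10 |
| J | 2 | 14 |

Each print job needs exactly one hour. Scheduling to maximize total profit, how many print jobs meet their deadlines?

7

Sort by profit descending; place each in the latest free slot ≤ its deadline.
Profit order: G=84 H=83 E=72 D=66 A=62 F=54 C=50 B=33 J=14 I=10
Assign: G→slot 2, H→slot 6, E→slot 1, D→slot 7, A→slot 5, F→slot 4, C→slot 3, B skipped, J skipped, I skipped.
Slots: [1:E] [2:G] [3:C] [4:F] [5:A] [6:H] [7:D]
7 of 10 scheduled.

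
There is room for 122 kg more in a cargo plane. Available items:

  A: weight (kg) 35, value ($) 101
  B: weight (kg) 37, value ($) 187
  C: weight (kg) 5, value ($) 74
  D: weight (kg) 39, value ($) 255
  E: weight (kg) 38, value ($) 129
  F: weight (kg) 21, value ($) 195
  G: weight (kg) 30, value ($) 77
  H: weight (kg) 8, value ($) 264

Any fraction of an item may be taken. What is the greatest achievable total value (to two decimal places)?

Greedy by value/weight ratio, highest first.
Ratios (sorted): H 33.00, C 14.80, F 9.29, D 6.54, B 5.05, E 3.39, A 2.89, G 2.57
take H (8 @ 264); take C (5 @ 74); take F (21 @ 195); take D (39 @ 255); take B (37 @ 187); take 12/38 of E → 40.74. Capacity used 122/122.
Total value = 1015.74

1015.74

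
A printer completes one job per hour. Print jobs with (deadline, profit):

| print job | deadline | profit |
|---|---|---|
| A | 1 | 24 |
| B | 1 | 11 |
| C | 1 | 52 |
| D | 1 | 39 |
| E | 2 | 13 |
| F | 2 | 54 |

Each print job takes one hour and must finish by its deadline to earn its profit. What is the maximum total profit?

106

Sort by profit descending; place each in the latest free slot ≤ its deadline.
By profit: F(d2,54), C(d1,52), D(d1,39), A(d1,24), E(d2,13), B(d1,11)
F→slot 2; C→slot 1; D skipped; A skipped; E skipped; B skipped.
Profit = 52 + 54 = 106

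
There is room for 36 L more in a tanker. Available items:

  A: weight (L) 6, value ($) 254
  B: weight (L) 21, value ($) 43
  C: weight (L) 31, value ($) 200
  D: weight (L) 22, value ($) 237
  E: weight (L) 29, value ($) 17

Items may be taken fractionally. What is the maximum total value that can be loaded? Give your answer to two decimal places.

Sort by value per unit weight and fill in that order.
Order: A (254/6=42.33) > D (237/22=10.77) > C (200/31=6.45) > B (43/21=2.05) > E (17/29=0.59)
Fill: take A (6 @ 254) → take D (22 @ 237) → take 8/31 of C → 51.61; 36/36 used.
Total value = 542.61

542.61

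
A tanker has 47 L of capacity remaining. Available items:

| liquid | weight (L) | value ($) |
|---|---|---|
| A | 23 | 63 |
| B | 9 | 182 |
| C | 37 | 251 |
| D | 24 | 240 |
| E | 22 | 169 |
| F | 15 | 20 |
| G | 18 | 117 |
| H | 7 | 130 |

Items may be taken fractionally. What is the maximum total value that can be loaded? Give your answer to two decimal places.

Order: B (182/9=20.22) > H (130/7=18.57) > D (240/24=10.00) > E (169/22=7.68) > C (251/37=6.78) > G (117/18=6.50) > A (63/23=2.74) > F (20/15=1.33)
Fill: take B (9 @ 182) → take H (7 @ 130) → take D (24 @ 240) → take 7/22 of E → 53.77; 47/47 used.
Total value = 605.77

605.77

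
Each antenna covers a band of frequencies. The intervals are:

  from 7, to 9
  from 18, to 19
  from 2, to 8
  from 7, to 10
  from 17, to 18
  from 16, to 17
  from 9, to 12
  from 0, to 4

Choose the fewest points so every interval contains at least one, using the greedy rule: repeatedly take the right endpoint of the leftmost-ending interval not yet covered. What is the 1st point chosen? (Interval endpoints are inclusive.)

4

Sort by right endpoint; whenever an interval is uncovered, place a point at its right end.
By right end: [0,4]  [2,8]  [7,9]  [7,10]  [9,12]  [16,17]  [17,18]  [18,19]
[0,4] uncovered → point at 4; [7,9] uncovered → point at 9; [16,17] uncovered → point at 17; [18,19] uncovered → point at 19.
Points: 4, 9, 17, 19 (4 total).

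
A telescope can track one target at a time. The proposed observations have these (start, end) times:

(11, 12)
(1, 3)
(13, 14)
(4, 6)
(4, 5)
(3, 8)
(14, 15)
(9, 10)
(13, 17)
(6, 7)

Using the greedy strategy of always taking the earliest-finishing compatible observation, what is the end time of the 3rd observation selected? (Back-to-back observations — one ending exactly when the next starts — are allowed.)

Sorted by end: (1,3)  (4,5)  (4,6)  (6,7)  (3,8)  (9,10)  (11,12)  (13,14)  (14,15)  (13,17)
take (1,3); take (4,5); take (6,7); take (9,10); take (11,12); take (13,14); take (14,15).
Selected: (1,3) (4,5) (6,7) (9,10) (11,12) (13,14) (14,15)

7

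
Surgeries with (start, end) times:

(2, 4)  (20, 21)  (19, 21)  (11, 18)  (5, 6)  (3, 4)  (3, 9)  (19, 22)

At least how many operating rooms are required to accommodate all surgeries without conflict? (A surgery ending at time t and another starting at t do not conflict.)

3

Events (time:±→running): 2:+→1 3:+→2 3:+→3 … peak 3.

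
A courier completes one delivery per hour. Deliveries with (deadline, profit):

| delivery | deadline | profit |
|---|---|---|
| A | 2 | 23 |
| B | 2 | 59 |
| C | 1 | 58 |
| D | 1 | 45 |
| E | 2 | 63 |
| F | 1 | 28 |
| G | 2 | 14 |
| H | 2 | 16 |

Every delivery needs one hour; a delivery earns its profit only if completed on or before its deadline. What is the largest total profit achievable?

122

By profit: E(d2,63), B(d2,59), C(d1,58), D(d1,45), F(d1,28), A(d2,23), H(d2,16), G(d2,14)
E→slot 2; B→slot 1; C skipped; D skipped; F skipped; A skipped; H skipped; G skipped.
Profit = 59 + 63 = 122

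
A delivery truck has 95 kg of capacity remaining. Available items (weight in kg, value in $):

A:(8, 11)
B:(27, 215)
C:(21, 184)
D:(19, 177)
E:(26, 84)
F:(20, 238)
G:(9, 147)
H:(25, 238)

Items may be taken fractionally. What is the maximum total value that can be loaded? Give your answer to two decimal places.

991.96

Sort by value per unit weight and fill in that order.
Order: G (147/9=16.33) > F (238/20=11.90) > H (238/25=9.52) > D (177/19=9.32) > C (184/21=8.76) > B (215/27=7.96) > E (84/26=3.23) > A (11/8=1.38)
Fill: take G (9 @ 147) → take F (20 @ 238) → take H (25 @ 238) → take D (19 @ 177) → take C (21 @ 184) → take 1/27 of B → 7.96; 95/95 used.
Total value = 991.96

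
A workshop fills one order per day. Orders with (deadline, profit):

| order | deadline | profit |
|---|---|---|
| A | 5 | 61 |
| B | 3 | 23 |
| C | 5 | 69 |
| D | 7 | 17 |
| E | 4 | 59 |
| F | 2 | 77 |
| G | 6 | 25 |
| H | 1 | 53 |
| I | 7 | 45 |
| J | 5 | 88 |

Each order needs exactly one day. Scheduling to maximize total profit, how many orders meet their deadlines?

7

Take jobs in profit order; each goes to the latest open slot no later than its deadline.
By profit: J(d5,88), F(d2,77), C(d5,69), A(d5,61), E(d4,59), H(d1,53), I(d7,45), G(d6,25), B(d3,23), D(d7,17)
J→slot 5; F→slot 2; C→slot 4; A→slot 3; E→slot 1; H skipped; I→slot 7; G→slot 6; B skipped; D skipped.
7 of 10 scheduled.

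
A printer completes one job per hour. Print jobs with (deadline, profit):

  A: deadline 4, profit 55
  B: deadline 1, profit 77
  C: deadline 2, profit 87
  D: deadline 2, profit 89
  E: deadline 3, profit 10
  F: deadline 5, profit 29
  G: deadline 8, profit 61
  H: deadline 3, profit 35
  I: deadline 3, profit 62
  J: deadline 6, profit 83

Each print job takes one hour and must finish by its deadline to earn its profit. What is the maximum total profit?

466

Sort by profit descending; place each in the latest free slot ≤ its deadline.
Profit order: D=89 C=87 J=83 B=77 I=62 G=61 A=55 H=35 F=29 E=10
Assign: D→slot 2, C→slot 1, J→slot 6, B skipped, I→slot 3, G→slot 8, A→slot 4, H skipped, F→slot 5, E skipped.
Slots: [1:C] [2:D] [3:I] [4:A] [5:F] [6:J] [8:G]
Profit = 87 + 89 + 62 + 55 + 29 + 83 + 61 = 466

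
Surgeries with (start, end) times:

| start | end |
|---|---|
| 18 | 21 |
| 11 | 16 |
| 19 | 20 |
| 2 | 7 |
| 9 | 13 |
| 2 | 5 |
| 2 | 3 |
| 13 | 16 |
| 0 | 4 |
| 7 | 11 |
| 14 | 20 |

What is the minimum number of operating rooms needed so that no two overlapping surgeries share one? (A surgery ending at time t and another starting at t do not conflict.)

4

starts: [0, 2, 2, 2, 7, 9, 11, 13, 14, 18, 19]
ends:   [3, 4, 5, 7, 11, 13, 16, 16, 20, 20, 21]
s0→1 s2→2 s2→3 s2→4  — peak 4.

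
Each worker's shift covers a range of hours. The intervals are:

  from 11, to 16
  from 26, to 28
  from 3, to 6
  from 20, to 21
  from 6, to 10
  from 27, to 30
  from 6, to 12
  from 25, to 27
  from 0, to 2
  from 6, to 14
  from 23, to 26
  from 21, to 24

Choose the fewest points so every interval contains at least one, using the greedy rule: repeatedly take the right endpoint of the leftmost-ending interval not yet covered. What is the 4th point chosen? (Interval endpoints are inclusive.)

21

Sort by right endpoint; whenever an interval is uncovered, place a point at its right end.
Sorted: [0,2] [3,6] [6,10] [6,12] [6,14] [11,16] [20,21] [21,24] [23,26] [25,27] [26,28] [27,30]
{[0,2]} hit by 2; {[3,6],[6,10],[6,12],[6,14]} hit by 6; {[11,16]} hit by 16; {[20,21],[21,24]} hit by 21; {[23,26],[25,27],[26,28]} hit by 26; {[27,30]} hit by 30.
Points: 2, 6, 16, 21, 26, 30 (6 total).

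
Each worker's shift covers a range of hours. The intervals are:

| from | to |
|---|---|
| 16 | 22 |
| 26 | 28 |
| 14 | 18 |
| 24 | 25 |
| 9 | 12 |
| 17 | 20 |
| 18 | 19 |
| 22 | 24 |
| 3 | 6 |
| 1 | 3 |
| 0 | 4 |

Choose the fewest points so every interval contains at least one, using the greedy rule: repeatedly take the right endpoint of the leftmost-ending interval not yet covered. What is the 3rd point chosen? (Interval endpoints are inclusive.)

Sort by right endpoint; whenever an interval is uncovered, place a point at its right end.
By right end: [1,3]  [0,4]  [3,6]  [9,12]  [14,18]  [18,19]  [17,20]  [16,22]  [22,24]  [24,25]  [26,28]
[1,3] uncovered → point at 3; [9,12] uncovered → point at 12; [14,18] uncovered → point at 18; [22,24] uncovered → point at 24; [26,28] uncovered → point at 28.
Points: 3, 12, 18, 24, 28 (5 total).

18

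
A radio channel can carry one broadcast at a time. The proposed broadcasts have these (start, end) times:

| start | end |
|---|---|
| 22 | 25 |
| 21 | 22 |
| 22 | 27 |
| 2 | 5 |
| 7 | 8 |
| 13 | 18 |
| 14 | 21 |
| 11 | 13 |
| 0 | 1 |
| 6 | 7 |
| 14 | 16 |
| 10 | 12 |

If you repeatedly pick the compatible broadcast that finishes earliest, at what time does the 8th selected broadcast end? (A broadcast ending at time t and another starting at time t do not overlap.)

25

By end time: (0,1), (2,5), (6,7), (7,8), (10,12), (11,13), (14,16), (13,18), (14,21), (21,22), (22,25), (22,27).
Pick (0,1); next start ≥ 1 → (2,5); next start ≥ 5 → (6,7); next start ≥ 7 → (7,8); next start ≥ 8 → (10,12); next start ≥ 12 → (14,16); next start ≥ 16 → (21,22); next start ≥ 22 → (22,25).
Selected: (0,1) (2,5) (6,7) (7,8) (10,12) (14,16) (21,22) (22,25)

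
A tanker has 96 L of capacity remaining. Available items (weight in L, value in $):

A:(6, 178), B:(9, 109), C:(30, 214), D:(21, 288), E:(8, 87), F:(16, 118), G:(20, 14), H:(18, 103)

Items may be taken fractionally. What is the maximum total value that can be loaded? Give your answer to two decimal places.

1028.33

Order: A (178/6=29.67) > D (288/21=13.71) > B (109/9=12.11) > E (87/8=10.88) > F (118/16=7.38) > C (214/30=7.13) > H (103/18=5.72) > G (14/20=0.70)
Fill: take A (6 @ 178) → take D (21 @ 288) → take B (9 @ 109) → take E (8 @ 87) → take F (16 @ 118) → take C (30 @ 214) → take 6/18 of H → 34.33; 96/96 used.
Total value = 1028.33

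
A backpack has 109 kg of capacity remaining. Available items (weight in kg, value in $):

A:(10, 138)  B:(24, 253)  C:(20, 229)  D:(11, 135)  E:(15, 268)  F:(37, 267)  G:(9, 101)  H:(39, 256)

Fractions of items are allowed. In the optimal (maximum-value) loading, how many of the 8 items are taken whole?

Greedy by value/weight ratio, highest first.
Ratios (sorted): E 17.87, A 13.80, D 12.27, C 11.45, G 11.22, B 10.54, F 7.22, H 6.56
take E (15 @ 268); take A (10 @ 138); take D (11 @ 135); take C (20 @ 229); take G (9 @ 101); take B (24 @ 253); take 20/37 of F → 144.32. Capacity used 109/109.
6 item(s) taken whole; one partial (take 20/37 of F).

6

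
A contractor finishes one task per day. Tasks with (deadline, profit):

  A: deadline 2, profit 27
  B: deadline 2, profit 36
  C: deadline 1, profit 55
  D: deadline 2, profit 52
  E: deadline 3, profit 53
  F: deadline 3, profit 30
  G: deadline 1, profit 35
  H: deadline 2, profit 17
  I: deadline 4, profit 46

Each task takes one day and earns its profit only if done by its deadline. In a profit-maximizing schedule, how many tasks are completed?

4

Take jobs in profit order; each goes to the latest open slot no later than its deadline.
By profit: C(d1,55), E(d3,53), D(d2,52), I(d4,46), B(d2,36), G(d1,35), F(d3,30), A(d2,27), H(d2,17)
C→slot 1; E→slot 3; D→slot 2; I→slot 4; B skipped; G skipped; F skipped; A skipped; H skipped.
4 of 9 scheduled.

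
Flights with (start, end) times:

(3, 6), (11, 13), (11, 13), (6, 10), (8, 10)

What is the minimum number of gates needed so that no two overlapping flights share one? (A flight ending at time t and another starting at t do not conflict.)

2

Count concurrent intervals with a sweep; the peak is the room count.
Events (time:±→running): 3:+→1 6:-→0 6:+→1 8:+→2 … peak 2.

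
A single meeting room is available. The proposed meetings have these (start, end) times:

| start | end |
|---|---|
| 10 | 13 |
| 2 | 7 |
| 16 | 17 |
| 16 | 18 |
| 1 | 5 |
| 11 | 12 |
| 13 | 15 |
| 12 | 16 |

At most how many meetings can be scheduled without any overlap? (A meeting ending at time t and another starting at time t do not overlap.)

Sorted by end: (1,5)  (2,7)  (11,12)  (10,13)  (13,15)  (12,16)  (16,17)  (16,18)
take (1,5); take (11,12); take (13,15); take (16,17).
Selected 4 meetings.

4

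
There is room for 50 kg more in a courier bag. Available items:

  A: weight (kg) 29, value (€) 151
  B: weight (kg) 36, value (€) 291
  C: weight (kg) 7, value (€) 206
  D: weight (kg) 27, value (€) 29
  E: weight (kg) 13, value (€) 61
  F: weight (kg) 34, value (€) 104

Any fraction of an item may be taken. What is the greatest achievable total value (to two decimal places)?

533.45

Ratios (sorted): C 29.43, B 8.08, A 5.21, E 4.69, F 3.06, D 1.07
take C (7 @ 206); take B (36 @ 291); take 7/29 of A → 36.45. Capacity used 50/50.
Total value = 533.45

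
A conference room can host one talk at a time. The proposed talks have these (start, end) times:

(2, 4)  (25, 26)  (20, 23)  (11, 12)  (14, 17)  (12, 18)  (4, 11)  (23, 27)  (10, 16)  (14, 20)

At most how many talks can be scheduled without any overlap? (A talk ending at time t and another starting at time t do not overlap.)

Sorted by end: (2,4)  (4,11)  (11,12)  (10,16)  (14,17)  (12,18)  (14,20)  (20,23)  (25,26)  (23,27)
take (2,4); take (4,11); take (11,12); skip (10,16); take (14,17); skip (12,18); skip (14,20); take (20,23); take (25,26).
Selected 6 talks.

6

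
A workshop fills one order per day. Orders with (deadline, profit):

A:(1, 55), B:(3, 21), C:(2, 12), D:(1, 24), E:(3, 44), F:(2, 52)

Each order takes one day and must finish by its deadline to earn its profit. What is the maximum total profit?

Take jobs in profit order; each goes to the latest open slot no later than its deadline.
By profit: A(d1,55), F(d2,52), E(d3,44), D(d1,24), B(d3,21), C(d2,12)
A→slot 1; F→slot 2; E→slot 3; D skipped; B skipped; C skipped.
Profit = 55 + 52 + 44 = 151

151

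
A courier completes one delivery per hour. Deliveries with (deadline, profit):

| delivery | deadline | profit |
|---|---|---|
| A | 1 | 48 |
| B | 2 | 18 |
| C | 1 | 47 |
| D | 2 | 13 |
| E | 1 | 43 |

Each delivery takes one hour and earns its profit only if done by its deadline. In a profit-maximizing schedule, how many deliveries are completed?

2

Profit order: A=48 C=47 E=43 B=18 D=13
Assign: A→slot 1, C skipped, E skipped, B→slot 2, D skipped.
Slots: [1:A] [2:B]
2 of 5 scheduled.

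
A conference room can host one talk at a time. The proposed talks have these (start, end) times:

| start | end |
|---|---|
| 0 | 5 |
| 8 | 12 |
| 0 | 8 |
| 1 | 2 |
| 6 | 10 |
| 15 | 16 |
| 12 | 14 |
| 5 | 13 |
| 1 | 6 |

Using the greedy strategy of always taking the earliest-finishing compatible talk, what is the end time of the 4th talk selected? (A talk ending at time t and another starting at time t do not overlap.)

16

Sorted by end: (1,2)  (0,5)  (1,6)  (0,8)  (6,10)  (8,12)  (5,13)  (12,14)  (15,16)
take (1,2); skip (0,5); take (6,10); skip (8,12); skip (5,13); take (12,14); take (15,16).
Selected: (1,2) (6,10) (12,14) (15,16)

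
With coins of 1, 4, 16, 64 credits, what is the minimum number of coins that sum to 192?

3

192 − 3×64→0
Total coins = 3 = 3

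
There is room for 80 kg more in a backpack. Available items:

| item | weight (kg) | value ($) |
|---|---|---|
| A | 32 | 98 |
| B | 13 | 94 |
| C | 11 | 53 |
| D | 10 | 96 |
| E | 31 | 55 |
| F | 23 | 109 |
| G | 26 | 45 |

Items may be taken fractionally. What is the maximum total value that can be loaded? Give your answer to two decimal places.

422.44

Greedy by value/weight ratio, highest first.
Ratios (sorted): D 9.60, B 7.23, C 4.82, F 4.74, A 3.06, E 1.77, G 1.73
take D (10 @ 96); take B (13 @ 94); take C (11 @ 53); take F (23 @ 109); take 23/32 of A → 70.44. Capacity used 80/80.
Total value = 422.44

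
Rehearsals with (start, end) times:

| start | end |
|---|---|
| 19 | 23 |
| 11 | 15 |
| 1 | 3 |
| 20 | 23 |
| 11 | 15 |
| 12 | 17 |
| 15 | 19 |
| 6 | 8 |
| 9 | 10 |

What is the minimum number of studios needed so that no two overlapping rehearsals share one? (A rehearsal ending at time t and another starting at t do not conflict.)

Count concurrent intervals with a sweep; the peak is the room count.
starts: [1, 6, 9, 11, 11, 12, 15, 19, 20]
ends:   [3, 8, 10, 15, 15, 17, 19, 23, 23]
s1→1 e3→0 s6→1 e8→0 s9→1 e10→0 s11→1 s11→2 s12→3  — peak 3.

3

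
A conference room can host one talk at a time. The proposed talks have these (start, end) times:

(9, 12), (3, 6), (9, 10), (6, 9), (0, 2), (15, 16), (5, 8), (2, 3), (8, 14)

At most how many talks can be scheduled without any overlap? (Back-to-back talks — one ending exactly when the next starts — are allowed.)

6

Sort by end time and greedily take each interval whose start is ≥ the last chosen end.
Sorted by end: (0,2)  (2,3)  (3,6)  (5,8)  (6,9)  (9,10)  (9,12)  (8,14)  (15,16)
take (0,2); take (2,3); take (3,6); skip (5,8); take (6,9); take (9,10); skip (8,14); take (15,16).
Selected 6 talks.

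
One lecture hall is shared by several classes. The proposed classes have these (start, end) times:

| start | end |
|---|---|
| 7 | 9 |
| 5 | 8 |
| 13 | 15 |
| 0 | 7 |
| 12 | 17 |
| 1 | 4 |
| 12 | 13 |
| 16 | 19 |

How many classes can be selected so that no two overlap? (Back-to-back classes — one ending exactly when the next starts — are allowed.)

5

Greedy by earliest finish: after sorting by end time, pick each interval compatible with the last pick.
Sorted by end: (1,4)  (0,7)  (5,8)  (7,9)  (12,13)  (13,15)  (12,17)  (16,19)
take (1,4); take (5,8); skip (7,9); take (12,13); take (13,15); take (16,19).
Selected 5 classes.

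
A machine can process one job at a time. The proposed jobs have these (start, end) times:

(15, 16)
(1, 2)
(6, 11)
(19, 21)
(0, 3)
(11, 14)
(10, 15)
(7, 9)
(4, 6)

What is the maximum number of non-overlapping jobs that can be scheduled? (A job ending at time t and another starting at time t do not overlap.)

Sort by end time and greedily take each interval whose start is ≥ the last chosen end.
Sorted by end: (1,2)  (0,3)  (4,6)  (7,9)  (6,11)  (11,14)  (10,15)  (15,16)  (19,21)
take (1,2); take (4,6); take (7,9); take (11,14); take (15,16); take (19,21).
Selected 6 jobs.

6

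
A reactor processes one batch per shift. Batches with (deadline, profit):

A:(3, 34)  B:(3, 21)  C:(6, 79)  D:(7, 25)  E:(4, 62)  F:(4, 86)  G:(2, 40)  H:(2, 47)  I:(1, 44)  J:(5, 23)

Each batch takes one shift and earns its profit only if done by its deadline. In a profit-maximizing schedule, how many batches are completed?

7

Sort by profit descending; place each in the latest free slot ≤ its deadline.
Profit order: F=86 C=79 E=62 H=47 I=44 G=40 A=34 D=25 J=23 B=21
Assign: F→slot 4, C→slot 6, E→slot 3, H→slot 2, I→slot 1, G skipped, A skipped, D→slot 7, J→slot 5, B skipped.
Slots: [1:I] [2:H] [3:E] [4:F] [5:J] [6:C] [7:D]
7 of 10 scheduled.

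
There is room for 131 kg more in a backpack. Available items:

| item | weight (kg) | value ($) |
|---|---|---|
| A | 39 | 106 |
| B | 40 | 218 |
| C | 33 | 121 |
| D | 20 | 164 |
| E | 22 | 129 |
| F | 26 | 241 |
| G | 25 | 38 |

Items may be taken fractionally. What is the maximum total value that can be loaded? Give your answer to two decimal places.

836.33

Sort by value per unit weight and fill in that order.
Ratios (sorted): F 9.27, D 8.20, E 5.86, B 5.45, C 3.67, A 2.72, G 1.52
take F (26 @ 241); take D (20 @ 164); take E (22 @ 129); take B (40 @ 218); take 23/33 of C → 84.33. Capacity used 131/131.
Total value = 836.33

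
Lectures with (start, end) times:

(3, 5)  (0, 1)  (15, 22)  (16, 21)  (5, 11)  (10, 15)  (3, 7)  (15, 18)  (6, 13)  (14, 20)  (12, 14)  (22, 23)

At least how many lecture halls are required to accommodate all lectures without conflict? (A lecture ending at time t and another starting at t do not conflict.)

4

starts: [0, 3, 3, 5, 6, 10, 12, 14, 15, 15, 16, 22]
ends:   [1, 5, 7, 11, 13, 14, 15, 18, 20, 21, 22, 23]
s0→1 e1→0 s3→1 s3→2 e5→1 s5→2 s6→3 e7→2 s10→3 e11→2 s12→3 e13→2 e14→1 s14→2 e15→1 s15→2 s15→3 s16→4  — peak 4.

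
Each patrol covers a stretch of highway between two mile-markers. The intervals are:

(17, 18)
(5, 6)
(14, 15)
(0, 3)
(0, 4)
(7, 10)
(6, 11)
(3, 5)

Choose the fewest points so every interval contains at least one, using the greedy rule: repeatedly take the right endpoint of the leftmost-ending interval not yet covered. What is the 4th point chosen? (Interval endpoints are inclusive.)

15

Sort by right endpoint; whenever an interval is uncovered, place a point at its right end.
Sorted: [0,3] [0,4] [3,5] [5,6] [7,10] [6,11] [14,15] [17,18]
{[0,3],[0,4],[3,5]} hit by 3; {[5,6]} hit by 6; {[7,10],[6,11]} hit by 10; {[14,15]} hit by 15; {[17,18]} hit by 18.
Points: 3, 6, 10, 15, 18 (5 total).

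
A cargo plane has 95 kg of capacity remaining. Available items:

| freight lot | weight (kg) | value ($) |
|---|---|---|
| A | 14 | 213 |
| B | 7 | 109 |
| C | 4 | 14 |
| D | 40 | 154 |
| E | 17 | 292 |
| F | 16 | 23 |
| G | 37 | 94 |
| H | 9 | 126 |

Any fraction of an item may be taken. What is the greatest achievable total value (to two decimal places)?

918.16

Greedy by value/weight ratio, highest first.
Ratios (sorted): E 17.18, B 15.57, A 15.21, H 14.00, D 3.85, C 3.50, G 2.54, F 1.44
take E (17 @ 292); take B (7 @ 109); take A (14 @ 213); take H (9 @ 126); take D (40 @ 154); take C (4 @ 14); take 4/37 of G → 10.16. Capacity used 95/95.
Total value = 918.16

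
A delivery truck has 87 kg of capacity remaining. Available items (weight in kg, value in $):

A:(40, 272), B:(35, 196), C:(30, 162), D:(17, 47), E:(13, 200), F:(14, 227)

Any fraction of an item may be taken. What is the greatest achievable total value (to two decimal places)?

Greedy by value/weight ratio, highest first.
Order: F (227/14=16.21) > E (200/13=15.38) > A (272/40=6.80) > B (196/35=5.60) > C (162/30=5.40) > D (47/17=2.76)
Fill: take F (14 @ 227) → take E (13 @ 200) → take A (40 @ 272) → take 20/35 of B → 112.00; 87/87 used.
Total value = 811.00

811.00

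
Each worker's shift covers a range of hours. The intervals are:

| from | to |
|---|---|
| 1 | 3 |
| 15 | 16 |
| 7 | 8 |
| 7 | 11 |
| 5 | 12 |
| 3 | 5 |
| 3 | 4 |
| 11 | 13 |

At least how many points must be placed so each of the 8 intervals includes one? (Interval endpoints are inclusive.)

Process intervals by earliest right end; each time one isn't hit yet, stab at its right endpoint.
By right end: [1,3]  [3,4]  [3,5]  [7,8]  [7,11]  [5,12]  [11,13]  [15,16]
[1,3] uncovered → point at 3; [7,8] uncovered → point at 8; [11,13] uncovered → point at 13; [15,16] uncovered → point at 16.
Points: 3, 8, 13, 16 (4 total).

4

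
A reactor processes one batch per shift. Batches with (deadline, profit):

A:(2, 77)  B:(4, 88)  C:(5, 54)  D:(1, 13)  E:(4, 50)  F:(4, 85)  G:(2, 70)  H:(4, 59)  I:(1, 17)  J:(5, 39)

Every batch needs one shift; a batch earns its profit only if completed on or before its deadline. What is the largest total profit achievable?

374

Profit order: B=88 F=85 A=77 G=70 H=59 C=54 E=50 J=39 I=17 D=13
Assign: B→slot 4, F→slot 3, A→slot 2, G→slot 1, H skipped, C→slot 5, E skipped, J skipped, I skipped, D skipped.
Slots: [1:G] [2:A] [3:F] [4:B] [5:C]
Profit = 70 + 77 + 85 + 88 + 54 = 374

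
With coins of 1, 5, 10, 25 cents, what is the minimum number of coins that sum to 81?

5

81 − 3×25→6 − 1×5→1 − 1×1→0
Total coins = 3 + 1 + 1 = 5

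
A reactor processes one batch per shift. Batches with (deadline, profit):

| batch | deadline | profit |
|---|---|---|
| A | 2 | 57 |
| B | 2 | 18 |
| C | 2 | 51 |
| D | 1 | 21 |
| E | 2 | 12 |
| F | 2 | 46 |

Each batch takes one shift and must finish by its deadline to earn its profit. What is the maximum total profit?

Sort by profit descending; place each in the latest free slot ≤ its deadline.
Profit order: A=57 C=51 F=46 D=21 B=18 E=12
Assign: A→slot 2, C→slot 1, F skipped, D skipped, B skipped, E skipped.
Slots: [1:C] [2:A]
Profit = 51 + 57 = 108

108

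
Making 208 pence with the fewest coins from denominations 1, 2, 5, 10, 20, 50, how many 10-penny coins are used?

0

Use the largest denomination that fits, subtract, and repeat.
208 = 4×50 + 1×5 + 1×2 + 1×1
Count of 10: 0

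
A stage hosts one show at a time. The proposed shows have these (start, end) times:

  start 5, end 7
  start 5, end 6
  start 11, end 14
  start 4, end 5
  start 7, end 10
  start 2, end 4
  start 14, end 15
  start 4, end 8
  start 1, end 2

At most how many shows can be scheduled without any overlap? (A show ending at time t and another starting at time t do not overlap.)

7

By end time: (1,2), (2,4), (4,5), (5,6), (5,7), (4,8), (7,10), (11,14), (14,15).
Pick (1,2); next start ≥ 2 → (2,4); next start ≥ 4 → (4,5); next start ≥ 5 → (5,6); next start ≥ 6 → (7,10); next start ≥ 10 → (11,14); next start ≥ 14 → (14,15).
Selected 7 shows.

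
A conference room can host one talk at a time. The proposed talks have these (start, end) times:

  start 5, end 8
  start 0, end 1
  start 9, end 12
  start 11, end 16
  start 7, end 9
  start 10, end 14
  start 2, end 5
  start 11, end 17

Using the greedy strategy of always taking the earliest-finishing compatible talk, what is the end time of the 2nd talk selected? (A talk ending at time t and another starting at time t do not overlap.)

5

Order by finish time; keep every interval that doesn't clash with the previous kept one.
Sorted by end: (0,1)  (2,5)  (5,8)  (7,9)  (9,12)  (10,14)  (11,16)  (11,17)
take (0,1); take (2,5); take (5,8); take (9,12); skip (10,14); skip (11,16).
Selected: (0,1) (2,5) (5,8) (9,12)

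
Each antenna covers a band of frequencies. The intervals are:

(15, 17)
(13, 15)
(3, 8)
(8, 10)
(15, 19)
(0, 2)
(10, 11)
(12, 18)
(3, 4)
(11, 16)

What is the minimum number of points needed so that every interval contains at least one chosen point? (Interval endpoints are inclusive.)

Process intervals by earliest right end; each time one isn't hit yet, stab at its right endpoint.
By right end: [0,2]  [3,4]  [3,8]  [8,10]  [10,11]  [13,15]  [11,16]  [15,17]  [12,18]  [15,19]
[0,2] uncovered → point at 2; [3,4] uncovered → point at 4; [8,10] uncovered → point at 10; [13,15] uncovered → point at 15.
Points: 2, 4, 10, 15 (4 total).

4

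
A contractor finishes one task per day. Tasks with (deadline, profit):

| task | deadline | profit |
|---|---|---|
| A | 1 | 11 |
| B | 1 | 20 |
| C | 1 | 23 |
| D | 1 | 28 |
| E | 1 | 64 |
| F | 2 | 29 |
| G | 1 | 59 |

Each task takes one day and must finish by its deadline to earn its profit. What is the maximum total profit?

Sort by profit descending; place each in the latest free slot ≤ its deadline.
By profit: E(d1,64), G(d1,59), F(d2,29), D(d1,28), C(d1,23), B(d1,20), A(d1,11)
E→slot 1; G skipped; F→slot 2; D skipped; C skipped; B skipped; A skipped.
Profit = 64 + 29 = 93

93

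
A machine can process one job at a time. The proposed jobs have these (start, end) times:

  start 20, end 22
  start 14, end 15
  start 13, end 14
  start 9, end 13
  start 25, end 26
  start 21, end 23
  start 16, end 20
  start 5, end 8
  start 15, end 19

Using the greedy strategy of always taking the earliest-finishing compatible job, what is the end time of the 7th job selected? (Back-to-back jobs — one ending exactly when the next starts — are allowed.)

26

Greedy by earliest finish: after sorting by end time, pick each interval compatible with the last pick.
By end time: (5,8), (9,13), (13,14), (14,15), (15,19), (16,20), (20,22), (21,23), (25,26).
Pick (5,8); next start ≥ 8 → (9,13); next start ≥ 13 → (13,14); next start ≥ 14 → (14,15); next start ≥ 15 → (15,19); next start ≥ 19 → (20,22); next start ≥ 22 → (25,26).
Selected: (5,8) (9,13) (13,14) (14,15) (15,19) (20,22) (25,26)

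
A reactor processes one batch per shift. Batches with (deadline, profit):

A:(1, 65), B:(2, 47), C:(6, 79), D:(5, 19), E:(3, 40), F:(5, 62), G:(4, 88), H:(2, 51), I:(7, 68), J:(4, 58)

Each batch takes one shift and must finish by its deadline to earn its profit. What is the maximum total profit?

By profit: G(d4,88), C(d6,79), I(d7,68), A(d1,65), F(d5,62), J(d4,58), H(d2,51), B(d2,47), E(d3,40), D(d5,19)
G→slot 4; C→slot 6; I→slot 7; A→slot 1; F→slot 5; J→slot 3; H→slot 2; B skipped; E skipped; D skipped.
Profit = 65 + 51 + 58 + 88 + 62 + 79 + 68 = 471

471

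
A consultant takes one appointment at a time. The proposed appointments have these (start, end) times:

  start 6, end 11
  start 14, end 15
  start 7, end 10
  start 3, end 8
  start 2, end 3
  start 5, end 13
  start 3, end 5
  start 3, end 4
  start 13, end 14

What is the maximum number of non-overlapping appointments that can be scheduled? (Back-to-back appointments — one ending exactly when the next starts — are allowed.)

Sorted by end: (2,3)  (3,4)  (3,5)  (3,8)  (7,10)  (6,11)  (5,13)  (13,14)  (14,15)
take (2,3); take (3,4); take (7,10); take (13,14); take (14,15).
Selected 5 appointments.

5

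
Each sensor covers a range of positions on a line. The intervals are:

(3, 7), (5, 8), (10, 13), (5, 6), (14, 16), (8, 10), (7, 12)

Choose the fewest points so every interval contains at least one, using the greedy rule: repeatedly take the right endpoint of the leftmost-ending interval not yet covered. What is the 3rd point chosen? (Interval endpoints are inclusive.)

16

Process intervals by earliest right end; each time one isn't hit yet, stab at its right endpoint.
Sorted: [5,6] [3,7] [5,8] [8,10] [7,12] [10,13] [14,16]
{[5,6],[3,7],[5,8]} hit by 6; {[8,10],[7,12],[10,13]} hit by 10; {[14,16]} hit by 16.
Points: 6, 10, 16 (3 total).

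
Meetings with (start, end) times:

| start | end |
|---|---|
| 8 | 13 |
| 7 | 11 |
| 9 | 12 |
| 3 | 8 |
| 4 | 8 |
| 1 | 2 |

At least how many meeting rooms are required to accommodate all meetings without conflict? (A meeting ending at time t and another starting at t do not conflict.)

3

Count concurrent intervals with a sweep; the peak is the room count.
Events (time:±→running): 1:+→1 2:-→0 3:+→1 4:+→2 7:+→3 … peak 3.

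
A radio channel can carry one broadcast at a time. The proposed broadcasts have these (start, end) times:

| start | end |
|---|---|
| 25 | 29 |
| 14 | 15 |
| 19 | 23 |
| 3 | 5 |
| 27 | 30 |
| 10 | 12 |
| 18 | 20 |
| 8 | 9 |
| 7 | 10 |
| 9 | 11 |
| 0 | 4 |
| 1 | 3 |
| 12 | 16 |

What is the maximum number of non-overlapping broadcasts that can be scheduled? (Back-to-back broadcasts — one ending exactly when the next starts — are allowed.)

7

Sort by end time and greedily take each interval whose start is ≥ the last chosen end.
By end time: (1,3), (0,4), (3,5), (8,9), (7,10), (9,11), (10,12), (14,15), (12,16), (18,20), (19,23), (25,29), (27,30).
Pick (1,3); next start ≥ 3 → (3,5); next start ≥ 5 → (8,9); next start ≥ 9 → (9,11); next start ≥ 11 → (14,15); next start ≥ 15 → (18,20); next start ≥ 20 → (25,29).
Selected 7 broadcasts.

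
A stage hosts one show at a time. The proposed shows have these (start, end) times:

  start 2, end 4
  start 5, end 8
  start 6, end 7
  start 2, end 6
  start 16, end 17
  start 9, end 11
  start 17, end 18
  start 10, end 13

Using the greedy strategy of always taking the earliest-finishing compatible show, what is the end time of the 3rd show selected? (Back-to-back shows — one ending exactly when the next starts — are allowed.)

11

Sorted by end: (2,4)  (2,6)  (6,7)  (5,8)  (9,11)  (10,13)  (16,17)  (17,18)
take (2,4); take (6,7); skip (5,8); take (9,11); take (16,17); take (17,18).
Selected: (2,4) (6,7) (9,11) (16,17) (17,18)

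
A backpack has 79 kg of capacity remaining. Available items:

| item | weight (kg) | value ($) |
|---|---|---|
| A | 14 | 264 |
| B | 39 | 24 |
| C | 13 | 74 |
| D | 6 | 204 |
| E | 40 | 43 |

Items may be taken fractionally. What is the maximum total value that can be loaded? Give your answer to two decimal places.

588.69

Order: D (204/6=34.00) > A (264/14=18.86) > C (74/13=5.69) > E (43/40=1.07) > B (24/39=0.62)
Fill: take D (6 @ 204) → take A (14 @ 264) → take C (13 @ 74) → take E (40 @ 43) → take 6/39 of B → 3.69; 79/79 used.
Total value = 588.69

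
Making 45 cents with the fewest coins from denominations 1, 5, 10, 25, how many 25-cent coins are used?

1

45 − 1×25→20 − 2×10→0
Count of 25: 1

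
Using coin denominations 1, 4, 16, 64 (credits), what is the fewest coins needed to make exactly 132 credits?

3

Use the largest denomination that fits, subtract, and repeat.
132 = 2×64 + 1×4
Total coins = 2 + 1 = 3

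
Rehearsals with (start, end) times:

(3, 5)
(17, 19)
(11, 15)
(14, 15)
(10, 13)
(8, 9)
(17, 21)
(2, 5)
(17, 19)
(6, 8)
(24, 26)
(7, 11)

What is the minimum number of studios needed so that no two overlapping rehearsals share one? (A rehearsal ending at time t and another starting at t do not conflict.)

The answer is the maximum number of intervals overlapping at any instant.
starts: [2, 3, 6, 7, 8, 10, 11, 14, 17, 17, 17, 24]
ends:   [5, 5, 8, 9, 11, 13, 15, 15, 19, 19, 21, 26]
s2→1 s3→2 e5→1 e5→0 s6→1 s7→2 e8→1 s8→2 e9→1 s10→2 e11→1 s11→2 e13→1 s14→2 e15→1 e15→0 s17→1 s17→2 s17→3  — peak 3.

3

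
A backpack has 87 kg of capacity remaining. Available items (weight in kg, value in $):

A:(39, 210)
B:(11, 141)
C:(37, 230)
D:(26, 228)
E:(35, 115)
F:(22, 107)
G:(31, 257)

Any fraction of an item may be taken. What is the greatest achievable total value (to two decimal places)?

Greedy by value/weight ratio, highest first.
Ratios (sorted): B 12.82, D 8.77, G 8.29, C 6.22, A 5.38, F 4.86, E 3.29
take B (11 @ 141); take D (26 @ 228); take G (31 @ 257); take 19/37 of C → 118.11. Capacity used 87/87.
Total value = 744.11

744.11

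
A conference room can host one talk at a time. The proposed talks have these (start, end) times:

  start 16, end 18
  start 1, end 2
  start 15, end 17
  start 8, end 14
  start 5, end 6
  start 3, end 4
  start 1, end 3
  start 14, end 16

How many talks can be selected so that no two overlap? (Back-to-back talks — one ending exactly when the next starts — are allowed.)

By end time: (1,2), (1,3), (3,4), (5,6), (8,14), (14,16), (15,17), (16,18).
Pick (1,2); next start ≥ 2 → (3,4); next start ≥ 4 → (5,6); next start ≥ 6 → (8,14); next start ≥ 14 → (14,16); next start ≥ 16 → (16,18).
Selected 6 talks.

6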